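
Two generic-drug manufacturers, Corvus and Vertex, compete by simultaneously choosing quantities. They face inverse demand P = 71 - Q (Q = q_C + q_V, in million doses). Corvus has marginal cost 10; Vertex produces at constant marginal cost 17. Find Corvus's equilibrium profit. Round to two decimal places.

513.78

Corvus's profit: π_C = (71 - Q)q_C - (10q_C). Setting ∂π_C/∂q_C = 0: 61 - 2q_C - (q_V) = 0.
Vertex's first-order condition: 54 - 2q_V - (q_C) = 0.
Rearranging gives the reaction functions q_C = (61 - q_V)/2 and q_V = (54 - q_C)/2.
Solving the pair: q_C = 68/3, q_V = 47/3.
Price P = 71 - 115/3 = 98/3.
Corvus's profit: (98/3 - 10)·(68/3) = 513.7778.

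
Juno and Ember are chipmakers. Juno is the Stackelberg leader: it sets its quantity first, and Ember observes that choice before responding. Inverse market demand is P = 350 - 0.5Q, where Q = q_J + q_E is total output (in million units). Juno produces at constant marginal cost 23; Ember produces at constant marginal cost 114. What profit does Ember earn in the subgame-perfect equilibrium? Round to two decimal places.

Solve by backward induction. Given q_J, the follower Ember maximises π_E = (350 - (1/2)q_J - (1/2)q_E)q_E - 114q_E.
Follower FOC: 236 - (1/2)q_J - q_E = 0, so q_E(q_J) = (236 - (1/2)q_J).
Juno substitutes q_E(q_J) into its own profit: π_J = q_J(350 - (1/2)q_J - (236 - (1/2)q_J)/2) - 23q_J = (232 - (1/4)q_J)q_J - 23q_J.
Maximising: ∂π_J/∂q_J = 209 - (1/2)q_J = 0, giving q_J = 418.
Then q_E = (236 - (1/2)·418) = 27.
Price P = 350 - (1/2)·445 = 255/2.
Ember's profit: (255/2 - 114)·27 = 729/2.

364.50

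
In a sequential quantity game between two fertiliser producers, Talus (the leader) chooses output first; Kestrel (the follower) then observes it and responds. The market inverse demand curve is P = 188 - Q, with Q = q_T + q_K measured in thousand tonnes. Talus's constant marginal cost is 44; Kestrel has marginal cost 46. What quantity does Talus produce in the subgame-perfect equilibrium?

73

The follower Kestrel best-responds to any q_T: π_K = (188 - Q)q_K - 46q_K.
∂π_K/∂q_K = 142 - q_T - 2q_K = 0 gives the reaction function q_K = (142 - q_T)/2.
The leader anticipates this reaction. Substituting into P = 188 - Q gives P = 117 - (1/2)q_T, so π_T = (117 - (1/2)q_T)q_T - 44q_T.
Leader FOC: 73 - q_T = 0, so q_T = 73.
Then q_K = (142 - 73)/2 = 69/2.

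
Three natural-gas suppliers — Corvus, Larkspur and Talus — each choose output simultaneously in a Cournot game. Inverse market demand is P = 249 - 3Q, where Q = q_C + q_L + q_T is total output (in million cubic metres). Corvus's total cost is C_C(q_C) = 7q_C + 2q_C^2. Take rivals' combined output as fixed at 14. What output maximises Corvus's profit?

20

With rivals' combined output fixed at 14, Corvus's profit is π_C = (249 - 3·14 - 3q_C)q_C - (7q_C + 2q_C²) = (207 - 3q_C)q_C - (7q_C + 2q_C²).
∂π_C/∂q_C = 200 - 10q_C = 0, so q_C = 20.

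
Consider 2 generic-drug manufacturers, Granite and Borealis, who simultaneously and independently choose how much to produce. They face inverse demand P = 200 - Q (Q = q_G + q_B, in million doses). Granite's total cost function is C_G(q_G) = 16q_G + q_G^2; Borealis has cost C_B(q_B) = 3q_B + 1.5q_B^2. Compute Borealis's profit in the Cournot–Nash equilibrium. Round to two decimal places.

Granite's profit: π_G = (200 - Q)q_G - (16q_G + q_G²). Setting ∂π_G/∂q_G = 0: 184 - 4q_G - (q_B) = 0.
Borealis's first-order condition: 197 - 5q_B - (q_G) = 0.
Rearranging gives the reaction functions q_G = (184 - q_B)/4 and q_B = (197 - q_G)/5.
Solving the pair: q_G = 723/19, q_B = 604/19.
Price P = 200 - 1327/19 = 130.1579.
Borealis's profit: 130.1579·(604/19) - 3·(604/19) - (3/2)(604/19)² = 2526.4266.

2526.43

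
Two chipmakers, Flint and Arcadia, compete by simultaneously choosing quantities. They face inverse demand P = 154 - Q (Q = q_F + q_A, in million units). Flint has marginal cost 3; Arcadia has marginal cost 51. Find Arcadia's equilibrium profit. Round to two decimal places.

336.11

Flint's profit: π_F = (154 - Q)q_F - (3q_F). Setting ∂π_F/∂q_F = 0: 151 - 2q_F - (q_A) = 0.
Arcadia's first-order condition: 103 - 2q_A - (q_F) = 0.
So q_F = (151 - q_A)/2 and q_A = (103 - q_F)/2.
Solving the pair: q_F = 199/3, q_A = 55/3.
Price P = 154 - 254/3 = 208/3.
Arcadia's profit: (208/3 - 51)·(55/3) = 336.1111.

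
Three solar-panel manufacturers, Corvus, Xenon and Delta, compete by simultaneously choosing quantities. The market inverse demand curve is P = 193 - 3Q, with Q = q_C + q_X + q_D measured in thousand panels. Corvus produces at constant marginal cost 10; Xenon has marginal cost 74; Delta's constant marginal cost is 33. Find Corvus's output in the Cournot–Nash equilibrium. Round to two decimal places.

22.50

Corvus's profit: π_C = (193 - 3Q)q_C - (10q_C). Setting ∂π_C/∂q_C = 0: 183 - 6q_C - 3(q_X + q_D) = 0.
Xenon's profit: π_X = (193 - 3Q)q_X - (74q_X). Setting ∂π_X/∂q_X = 0: 119 - 6q_X - 3(q_C + q_D) = 0.
Delta's first-order condition: 160 - 6q_D - 3(q_C + q_X) = 0.
Summing all 3 equations gives 462 − 12Q = 0, hence Q = 77/2.
Back-substituting: q_C = (183 − 231/2)/3 = 45/2, q_X = (119 − 231/2)/3 = 7/6, q_D = (160 − 231/2)/3 = 89/6.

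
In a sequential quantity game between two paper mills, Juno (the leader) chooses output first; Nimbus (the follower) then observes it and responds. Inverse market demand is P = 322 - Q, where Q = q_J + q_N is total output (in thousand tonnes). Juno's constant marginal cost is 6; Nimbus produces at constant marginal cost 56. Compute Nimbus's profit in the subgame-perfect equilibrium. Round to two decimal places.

The follower Nimbus best-responds to any q_J: π_N = (322 - Q)q_N - 56q_N.
Setting the follower's marginal profit to zero, 266 - q_J - 2q_N = 0, i.e. q_N = (266 - q_J)/2.
The leader anticipates this reaction. Substituting into P = 322 - Q gives P = 189 - (1/2)q_J, so π_J = (189 - (1/2)q_J)q_J - 6q_J.
The leader's first-order condition 183 - q_J = 0 yields q_J = 183.
Then q_N = (266 - 183)/2 = 83/2.
Price P = 322 - 449/2 = 195/2.
Nimbus's profit: (195/2 - 56)·(83/2) = 1722.2500.

1722.25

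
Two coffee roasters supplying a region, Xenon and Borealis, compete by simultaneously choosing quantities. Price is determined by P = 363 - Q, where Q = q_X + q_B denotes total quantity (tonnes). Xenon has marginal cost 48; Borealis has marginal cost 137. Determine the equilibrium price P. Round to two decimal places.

Xenon's profit: π_X = (363 - Q)q_X - (48q_X). Setting ∂π_X/∂q_X = 0: 315 - 2q_X - (q_B) = 0.
Borealis's first-order condition: 226 - 2q_B - (q_X) = 0.
Rearranging gives the reaction functions q_X = (315 - q_B)/2 and q_B = (226 - q_X)/2.
Substituting one into the other gives q_X = 404/3 and q_B = 137/3.
Total output Q = 541/3, so price P = 363 - 541/3 = 548/3.

182.67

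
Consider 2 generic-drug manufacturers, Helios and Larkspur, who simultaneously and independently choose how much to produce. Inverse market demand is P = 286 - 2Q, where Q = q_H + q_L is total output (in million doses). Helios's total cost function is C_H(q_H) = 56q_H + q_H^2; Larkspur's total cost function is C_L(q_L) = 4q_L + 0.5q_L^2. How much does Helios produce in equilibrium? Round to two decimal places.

22.54

Helios's profit: π_H = (286 - 2Q)q_H - (56q_H + q_H²). Setting ∂π_H/∂q_H = 0: 230 - 6q_H - 2(q_L) = 0.
Larkspur's profit: π_L = (286 - 2Q)q_L - (4q_L + (1/2)q_L²). Setting ∂π_L/∂q_L = 0: 282 - 5q_L - 2(q_H) = 0.
So q_H = (230 - 2q_L)/6 and q_L = (282 - 2q_H)/5.
Substituting one into the other gives q_H = 293/13 and q_L = 616/13.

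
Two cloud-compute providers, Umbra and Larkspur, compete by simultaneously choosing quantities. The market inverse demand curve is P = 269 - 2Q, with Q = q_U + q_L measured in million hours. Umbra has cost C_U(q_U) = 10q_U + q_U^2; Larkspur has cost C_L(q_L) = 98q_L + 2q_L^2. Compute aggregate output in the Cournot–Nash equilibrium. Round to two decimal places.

50.86

Umbra's profit: π_U = (269 - 2Q)q_U - (10q_U + q_U²). Setting ∂π_U/∂q_U = 0: 259 - 6q_U - 2(q_L) = 0.
Larkspur's profit: π_L = (269 - 2Q)q_L - (98q_L + 2q_L²). Setting ∂π_L/∂q_L = 0: 171 - 8q_L - 2(q_U) = 0.
Best responses: q_U = (259 - 2q_L)/6, q_L = (171 - 2q_U)/8.
Substituting one into the other gives q_U = 865/22 and q_L = 127/11.
Total output Q = 865/22 + 127/11 = 1119/22.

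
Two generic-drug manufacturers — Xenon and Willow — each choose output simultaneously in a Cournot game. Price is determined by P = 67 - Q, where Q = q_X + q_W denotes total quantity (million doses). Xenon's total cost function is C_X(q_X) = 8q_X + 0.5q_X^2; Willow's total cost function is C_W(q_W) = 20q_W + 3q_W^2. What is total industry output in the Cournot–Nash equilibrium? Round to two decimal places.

22.04

Xenon's profit: π_X = (67 - Q)q_X - (8q_X + (1/2)q_X²). Setting ∂π_X/∂q_X = 0: 59 - 3q_X - (q_W) = 0.
Willow's first-order condition: 47 - 8q_W - (q_X) = 0.
Best responses: q_X = (59 - q_W)/3, q_W = (47 - q_X)/8.
Substituting one into the other gives q_X = 425/23 and q_W = 82/23.
Total output Q = 425/23 + 82/23 = 507/23.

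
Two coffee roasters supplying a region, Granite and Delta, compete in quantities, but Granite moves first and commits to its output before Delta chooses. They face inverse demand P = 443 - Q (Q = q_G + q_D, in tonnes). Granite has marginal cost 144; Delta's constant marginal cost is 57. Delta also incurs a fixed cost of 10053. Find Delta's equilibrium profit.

9547

Solve by backward induction. Given q_G, the follower Delta maximises π_D = (443 - q_G - q_D)q_D - 57q_D.
Follower FOC: 386 - q_G - 2q_D = 0, so q_D(q_G) = (386 - q_G)/2.
Granite substitutes q_D(q_G) into its own profit: π_G = q_G(443 - q_G - (386 - q_G)/2) - 144q_G = (250 - (1/2)q_G)q_G - 144q_G.
Leader FOC: 106 - q_G = 0, so q_G = 106.
Then q_D = (386 - 106)/2 = 140.
Price P = 443 - 246 = 197.
Delta's profit: (197 - 57)·140 - 10053 = 9547.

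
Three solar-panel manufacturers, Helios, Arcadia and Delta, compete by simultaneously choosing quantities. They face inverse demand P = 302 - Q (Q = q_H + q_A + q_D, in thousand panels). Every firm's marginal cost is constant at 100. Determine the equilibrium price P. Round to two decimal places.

150.50

Each firm earns π_i = (302 - Q)q_i - 100q_i.
First-order condition (treating rivals' output as given): 202 - 2q_i - Σ_{j≠i} q_j = 0.
With identical firms every q_j equals q_i, so Σ_{j≠i} q_j = 2q_i and 202 = 4q_i, giving q_i = 101/2.
Total output Q = 303/2, so price P = 302 - 303/2 = 301/2.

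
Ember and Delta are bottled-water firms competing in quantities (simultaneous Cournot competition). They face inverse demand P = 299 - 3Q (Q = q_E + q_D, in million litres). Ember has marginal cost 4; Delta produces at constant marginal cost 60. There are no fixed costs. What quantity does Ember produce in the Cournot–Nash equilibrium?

Ember's profit: π_E = (299 - 3Q)q_E - (4q_E). Setting ∂π_E/∂q_E = 0: 295 - 6q_E - 3(q_D) = 0.
Delta's profit: π_D = (299 - 3Q)q_D - (60q_D). Setting ∂π_D/∂q_D = 0: 239 - 6q_D - 3(q_E) = 0.
So q_E = (295 - 3q_D)/6 and q_D = (239 - 3q_E)/6.
Substituting one into the other gives q_E = 39 and q_D = 61/3.

39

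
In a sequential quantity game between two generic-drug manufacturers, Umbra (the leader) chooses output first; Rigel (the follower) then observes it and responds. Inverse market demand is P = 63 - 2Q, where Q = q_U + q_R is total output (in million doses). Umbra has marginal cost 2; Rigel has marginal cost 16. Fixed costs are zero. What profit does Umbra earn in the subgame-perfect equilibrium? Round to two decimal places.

The follower Rigel best-responds to any q_U: π_R = (63 - 2Q)q_R - 16q_R.
∂π_R/∂q_R = 47 - 2q_U - 4q_R = 0 gives the reaction function q_R = (47 - 2q_U)/4.
The leader anticipates this reaction. Substituting into P = 63 - 2Q gives P = 79/2 - q_U, so π_U = (79/2 - q_U)q_U - 2q_U.
Maximising: ∂π_U/∂q_U = 75/2 - 2q_U = 0, giving q_U = 75/4.
Then q_R = (47 - 2·(75/4))/4 = 19/8.
Price P = 63 - 2·(169/8) = 83/4.
Umbra's profit: (83/4 - 2)·(75/4) = 351.5625.

351.56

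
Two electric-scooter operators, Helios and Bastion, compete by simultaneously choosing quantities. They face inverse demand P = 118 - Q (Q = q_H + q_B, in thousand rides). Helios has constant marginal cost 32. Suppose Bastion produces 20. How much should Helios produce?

33

With the rival's output fixed at 20, Helios's profit is π_H = (118 - 20 - q_H)q_H - (32q_H) = (98 - q_H)q_H - (32q_H).
∂π_H/∂q_H = 66 - 2q_H = 0, so q_H = 33.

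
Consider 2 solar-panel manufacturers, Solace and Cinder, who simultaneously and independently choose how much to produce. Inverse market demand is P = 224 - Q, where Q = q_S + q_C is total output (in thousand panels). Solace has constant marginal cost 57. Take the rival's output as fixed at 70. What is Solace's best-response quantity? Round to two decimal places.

48.50

With the rival's output fixed at 70, Solace's profit is π_S = (224 - 70 - q_S)q_S - (57q_S) = (154 - q_S)q_S - (57q_S).
∂π_S/∂q_S = 97 - 2q_S = 0, so q_S = 97/2.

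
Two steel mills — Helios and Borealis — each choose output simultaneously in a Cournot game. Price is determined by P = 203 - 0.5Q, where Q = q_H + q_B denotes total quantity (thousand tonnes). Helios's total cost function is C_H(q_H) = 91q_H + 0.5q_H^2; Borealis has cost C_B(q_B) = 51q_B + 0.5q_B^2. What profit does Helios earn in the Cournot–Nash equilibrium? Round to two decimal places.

Helios's profit: π_H = (203 - 0.5Q)q_H - (91q_H + (1/2)q_H²). Setting ∂π_H/∂q_H = 0: 112 - 2q_H - (1/2)(q_B) = 0.
Borealis's profit: π_B = (203 - 0.5Q)q_B - (51q_B + (1/2)q_B²). Setting ∂π_B/∂q_B = 0: 152 - 2q_B - (1/2)(q_H) = 0.
So q_H = (112 - (1/2)q_B)/2 and q_B = (152 - (1/2)q_H)/2.
Substituting one into the other gives q_H = 592/15 and q_B = 992/15.
Price P = 203 - (1/2)·(528/5) = 751/5.
Helios's profit: (751/5)·(592/15) - 91·(592/15) - (1/2)(592/15)² = 1557.6178.

1557.62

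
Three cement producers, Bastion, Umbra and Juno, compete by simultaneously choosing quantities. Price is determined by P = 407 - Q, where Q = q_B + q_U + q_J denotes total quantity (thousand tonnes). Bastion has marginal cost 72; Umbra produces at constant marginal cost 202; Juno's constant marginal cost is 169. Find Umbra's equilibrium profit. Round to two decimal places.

110.25

Bastion's profit: π_B = (407 - Q)q_B - (72q_B). Setting ∂π_B/∂q_B = 0: 335 - 2q_B - (q_U + q_J) = 0.
Umbra's profit: π_U = (407 - Q)q_U - (202q_U). Setting ∂π_U/∂q_U = 0: 205 - 2q_U - (q_B + q_J) = 0.
Juno's profit: π_J = (407 - Q)q_J - (169q_J). Setting ∂π_J/∂q_J = 0: 238 - 2q_J - (q_B + q_U) = 0.
Summing all 3 equations gives 778 − 4Q = 0, hence Q = 389/2.
Back-substituting: q_B = (335 − 389/2) = 281/2, q_U = (205 − 389/2) = 21/2, q_J = (238 − 389/2) = 87/2.
Price P = 407 - 389/2 = 425/2.
Umbra's profit: (425/2 - 202)·(21/2) = 441/4.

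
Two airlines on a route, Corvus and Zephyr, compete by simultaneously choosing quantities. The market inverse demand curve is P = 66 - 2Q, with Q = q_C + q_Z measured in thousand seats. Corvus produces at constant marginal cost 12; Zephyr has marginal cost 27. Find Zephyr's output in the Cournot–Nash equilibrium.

4

Corvus's profit: π_C = (66 - 2Q)q_C - (12q_C). Setting ∂π_C/∂q_C = 0: 54 - 4q_C - 2(q_Z) = 0.
Zephyr's profit: π_Z = (66 - 2Q)q_Z - (27q_Z). Setting ∂π_Z/∂q_Z = 0: 39 - 4q_Z - 2(q_C) = 0.
So q_C = (54 - 2q_Z)/4 and q_Z = (39 - 2q_C)/4.
Solving the pair: q_C = 23/2, q_Z = 4.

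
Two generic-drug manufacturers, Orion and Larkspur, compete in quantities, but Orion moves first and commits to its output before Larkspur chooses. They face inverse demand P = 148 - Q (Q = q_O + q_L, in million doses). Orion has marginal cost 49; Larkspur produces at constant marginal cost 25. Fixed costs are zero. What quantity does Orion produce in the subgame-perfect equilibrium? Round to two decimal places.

The follower Larkspur best-responds to any q_O: π_L = (148 - Q)q_L - 25q_L.
∂π_L/∂q_L = 123 - q_O - 2q_L = 0 gives the reaction function q_L = (123 - q_O)/2.
The leader anticipates this reaction. Substituting into P = 148 - Q gives P = 173/2 - (1/2)q_O, so π_O = (173/2 - (1/2)q_O)q_O - 49q_O.
Leader FOC: 75/2 - q_O = 0, so q_O = 75/2.
Then q_L = (123 - 75/2)/2 = 171/4.

37.50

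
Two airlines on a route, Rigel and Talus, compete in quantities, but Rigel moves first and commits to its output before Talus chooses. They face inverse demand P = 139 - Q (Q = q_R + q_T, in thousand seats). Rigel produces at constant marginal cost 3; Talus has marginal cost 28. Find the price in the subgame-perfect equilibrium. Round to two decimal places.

43.25

The follower Talus best-responds to any q_R: π_T = (139 - Q)q_T - 28q_T.
Follower FOC: 111 - q_R - 2q_T = 0, so q_T(q_R) = (111 - q_R)/2.
Rigel substitutes q_T(q_R) into its own profit: π_R = q_R(139 - q_R - (111 - q_R)/2) - 3q_R = (167/2 - (1/2)q_R)q_R - 3q_R.
The leader's first-order condition 161/2 - q_R = 0 yields q_R = 161/2.
Then q_T = (111 - 161/2)/2 = 61/4.
Total output Q = 383/4, so price P = 139 - 383/4 = 173/4.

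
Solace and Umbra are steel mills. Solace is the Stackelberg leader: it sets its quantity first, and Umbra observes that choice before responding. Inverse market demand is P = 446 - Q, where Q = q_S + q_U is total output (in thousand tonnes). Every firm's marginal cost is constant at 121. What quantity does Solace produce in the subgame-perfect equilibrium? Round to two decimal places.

Solve by backward induction. Given q_S, the follower Umbra maximises π_U = (446 - q_S - q_U)q_U - 121q_U.
Setting the follower's marginal profit to zero, 325 - q_S - 2q_U = 0, i.e. q_U = (325 - q_S)/2.
The leader anticipates this reaction. Substituting into P = 446 - Q gives P = 567/2 - (1/2)q_S, so π_S = (567/2 - (1/2)q_S)q_S - 121q_S.
The leader's first-order condition 325/2 - q_S = 0 yields q_S = 325/2.
Then q_U = (325 - 325/2)/2 = 325/4.

162.50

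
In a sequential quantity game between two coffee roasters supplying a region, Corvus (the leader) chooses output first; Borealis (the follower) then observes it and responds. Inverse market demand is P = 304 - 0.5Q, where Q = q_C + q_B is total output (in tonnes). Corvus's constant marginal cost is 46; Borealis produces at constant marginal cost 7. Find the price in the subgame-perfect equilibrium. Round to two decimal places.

100.75

The follower Borealis best-responds to any q_C: π_B = (304 - 0.5Q)q_B - 7q_B.
∂π_B/∂q_B = 297 - (1/2)q_C - q_B = 0 gives the reaction function q_B = (297 - (1/2)q_C).
Corvus substitutes q_B(q_C) into its own profit: π_C = q_C(304 - (1/2)q_C - (297 - (1/2)q_C)/2) - 46q_C = (311/2 - (1/4)q_C)q_C - 46q_C.
The leader's first-order condition 219/2 - (1/2)q_C = 0 yields q_C = 219.
Then q_B = (297 - (1/2)·219) = 375/2.
Total output Q = 813/2, so price P = 304 - (1/2)·(813/2) = 403/4.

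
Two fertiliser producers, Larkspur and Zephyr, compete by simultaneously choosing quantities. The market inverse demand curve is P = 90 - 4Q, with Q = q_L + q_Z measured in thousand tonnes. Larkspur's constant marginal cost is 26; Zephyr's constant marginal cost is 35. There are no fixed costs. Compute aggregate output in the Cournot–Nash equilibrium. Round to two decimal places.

9.92

Larkspur's profit: π_L = (90 - 4Q)q_L - (26q_L). Setting ∂π_L/∂q_L = 0: 64 - 8q_L - 4(q_Z) = 0.
Zephyr's first-order condition: 55 - 8q_Z - 4(q_L) = 0.
Best responses: q_L = (64 - 4q_Z)/8, q_Z = (55 - 4q_L)/8.
Substituting one into the other gives q_L = 73/12 and q_Z = 23/6.
Total output Q = 73/12 + 23/6 = 119/12.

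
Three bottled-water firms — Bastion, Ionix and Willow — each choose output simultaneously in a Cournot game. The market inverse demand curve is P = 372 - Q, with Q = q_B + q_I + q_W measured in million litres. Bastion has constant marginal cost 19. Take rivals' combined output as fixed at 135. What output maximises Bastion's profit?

109

With rivals' combined output fixed at 135, Bastion's profit is π_B = (372 - 135 - q_B)q_B - (19q_B) = (237 - q_B)q_B - (19q_B).
∂π_B/∂q_B = 218 - 2q_B = 0, so q_B = 109.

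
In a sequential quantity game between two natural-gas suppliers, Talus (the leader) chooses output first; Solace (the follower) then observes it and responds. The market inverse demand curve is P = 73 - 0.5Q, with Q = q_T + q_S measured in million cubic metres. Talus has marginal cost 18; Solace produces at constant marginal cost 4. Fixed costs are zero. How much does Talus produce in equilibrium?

41

Solve by backward induction. Given q_T, the follower Solace maximises π_S = (73 - (1/2)q_T - (1/2)q_S)q_S - 4q_S.
Setting the follower's marginal profit to zero, 69 - (1/2)q_T - q_S = 0, i.e. q_S = (69 - (1/2)q_T).
The leader anticipates this reaction. Substituting into P = 73 - 0.5Q gives P = 77/2 - (1/4)q_T, so π_T = (77/2 - (1/4)q_T)q_T - 18q_T.
Maximising: ∂π_T/∂q_T = 41/2 - (1/2)q_T = 0, giving q_T = 41.
Then q_S = (69 - (1/2)·41) = 97/2.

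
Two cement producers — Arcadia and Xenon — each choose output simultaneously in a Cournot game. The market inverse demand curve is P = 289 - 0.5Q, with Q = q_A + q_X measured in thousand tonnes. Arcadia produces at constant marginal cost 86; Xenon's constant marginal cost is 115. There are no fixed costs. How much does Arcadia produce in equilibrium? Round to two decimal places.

Arcadia's profit: π_A = (289 - 0.5Q)q_A - (86q_A). Setting ∂π_A/∂q_A = 0: 203 - q_A - (1/2)(q_X) = 0.
Xenon's profit: π_X = (289 - 0.5Q)q_X - (115q_X). Setting ∂π_X/∂q_X = 0: 174 - q_X - (1/2)(q_A) = 0.
So q_A = (203 - (1/2)q_X) and q_X = (174 - (1/2)q_A).
Solving the pair: q_A = 464/3, q_X = 290/3.

154.67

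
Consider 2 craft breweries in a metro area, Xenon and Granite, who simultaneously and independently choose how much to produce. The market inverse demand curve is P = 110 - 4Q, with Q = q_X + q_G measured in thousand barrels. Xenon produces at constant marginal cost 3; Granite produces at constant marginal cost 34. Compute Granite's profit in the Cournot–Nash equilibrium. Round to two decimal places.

Xenon's profit: π_X = (110 - 4Q)q_X - (3q_X). Setting ∂π_X/∂q_X = 0: 107 - 8q_X - 4(q_G) = 0.
Granite's first-order condition: 76 - 8q_G - 4(q_X) = 0.
Rearranging gives the reaction functions q_X = (107 - 4q_G)/8 and q_G = (76 - 4q_X)/8.
Solving the pair: q_X = 23/2, q_G = 15/4.
Price P = 110 - 4·(61/4) = 49.
Granite's profit: (49 - 34)·(15/4) = 225/4.

56.25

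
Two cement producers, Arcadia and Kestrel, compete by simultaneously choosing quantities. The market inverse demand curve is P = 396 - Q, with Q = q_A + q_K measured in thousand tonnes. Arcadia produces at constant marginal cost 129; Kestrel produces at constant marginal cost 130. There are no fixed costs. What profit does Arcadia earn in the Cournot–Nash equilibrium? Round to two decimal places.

Arcadia's profit: π_A = (396 - Q)q_A - (129q_A). Setting ∂π_A/∂q_A = 0: 267 - 2q_A - (q_K) = 0.
Kestrel's first-order condition: 266 - 2q_K - (q_A) = 0.
Best responses: q_A = (267 - q_K)/2, q_K = (266 - q_A)/2.
Solving the pair: q_A = 268/3, q_K = 265/3.
Price P = 396 - 533/3 = 655/3.
Arcadia's profit: (655/3 - 129)·(268/3) = 7980.4444.

7980.44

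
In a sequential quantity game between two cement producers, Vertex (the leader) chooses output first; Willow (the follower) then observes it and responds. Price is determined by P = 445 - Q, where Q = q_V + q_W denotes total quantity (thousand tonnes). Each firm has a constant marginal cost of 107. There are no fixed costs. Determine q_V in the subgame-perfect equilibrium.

Solve by backward induction. Given q_V, the follower Willow maximises π_W = (445 - q_V - q_W)q_W - 107q_W.
∂π_W/∂q_W = 338 - q_V - 2q_W = 0 gives the reaction function q_W = (338 - q_V)/2.
Vertex substitutes q_W(q_V) into its own profit: π_V = q_V(445 - q_V - (338 - q_V)/2) - 107q_V = (276 - (1/2)q_V)q_V - 107q_V.
Maximising: ∂π_V/∂q_V = 169 - q_V = 0, giving q_V = 169.
Then q_W = (338 - 169)/2 = 169/2.

169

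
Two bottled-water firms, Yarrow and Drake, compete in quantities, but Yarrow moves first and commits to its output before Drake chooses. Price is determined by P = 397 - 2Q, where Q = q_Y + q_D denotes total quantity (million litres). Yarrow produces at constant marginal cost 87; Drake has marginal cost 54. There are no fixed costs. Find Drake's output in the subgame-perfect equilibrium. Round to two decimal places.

51.13

The follower Drake best-responds to any q_Y: π_D = (397 - 2Q)q_D - 54q_D.
Follower FOC: 343 - 2q_Y - 4q_D = 0, so q_D(q_Y) = (343 - 2q_Y)/4.
The leader anticipates this reaction. Substituting into P = 397 - 2Q gives P = 451/2 - q_Y, so π_Y = (451/2 - q_Y)q_Y - 87q_Y.
Leader FOC: 277/2 - 2q_Y = 0, so q_Y = 277/4.
Then q_D = (343 - 2·(277/4))/4 = 409/8.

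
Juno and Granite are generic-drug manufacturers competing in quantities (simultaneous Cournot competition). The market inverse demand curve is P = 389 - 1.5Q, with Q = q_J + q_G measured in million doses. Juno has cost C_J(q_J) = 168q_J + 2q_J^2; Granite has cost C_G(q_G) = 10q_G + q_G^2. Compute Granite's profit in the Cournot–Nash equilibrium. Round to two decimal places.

12561.88

Juno's profit: π_J = (389 - 1.5Q)q_J - (168q_J + 2q_J²). Setting ∂π_J/∂q_J = 0: 221 - 7q_J - (3/2)(q_G) = 0.
Granite's profit: π_G = (389 - 1.5Q)q_G - (10q_G + q_G²). Setting ∂π_G/∂q_G = 0: 379 - 5q_G - (3/2)(q_J) = 0.
Best responses: q_J = (221 - (3/2)q_G)/7, q_G = (379 - (3/2)q_J)/5.
Substituting one into the other gives q_J = 16.3817 and q_G = 70.8855.
Price P = 389 - (3/2)·87.2672 = 258.0992.
Granite's profit: 258.0992·70.8855 - 10·70.8855 - 70.8855² = 12561.8839.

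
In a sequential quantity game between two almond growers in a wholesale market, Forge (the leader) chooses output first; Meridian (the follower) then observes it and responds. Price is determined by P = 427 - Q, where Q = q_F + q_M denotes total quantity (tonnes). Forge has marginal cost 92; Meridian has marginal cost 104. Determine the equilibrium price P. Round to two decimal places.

178.75

The follower Meridian best-responds to any q_F: π_M = (427 - Q)q_M - 104q_M.
Follower FOC: 323 - q_F - 2q_M = 0, so q_M(q_F) = (323 - q_F)/2.
Forge substitutes q_M(q_F) into its own profit: π_F = q_F(427 - q_F - (323 - q_F)/2) - 92q_F = (531/2 - (1/2)q_F)q_F - 92q_F.
The leader's first-order condition 347/2 - q_F = 0 yields q_F = 347/2.
Then q_M = (323 - 347/2)/2 = 299/4.
Total output Q = 993/4, so price P = 427 - 993/4 = 715/4.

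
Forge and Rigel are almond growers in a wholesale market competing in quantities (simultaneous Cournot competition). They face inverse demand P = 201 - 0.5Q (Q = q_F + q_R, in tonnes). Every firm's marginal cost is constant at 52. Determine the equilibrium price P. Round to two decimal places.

A representative firm's profit is π_i = q_i(201 - 0.5Q) - 52q_i.
First-order condition (treating rivals' output as given): 149 - q_i - (1/2)q_j = 0.
With identical firms every q_j equals q_i, so q_j = q_i and 149 = (3/2)q_i, giving q_i = 298/3.
Total output Q = 596/3, so price P = 201 - (1/2)·(596/3) = 305/3.

101.67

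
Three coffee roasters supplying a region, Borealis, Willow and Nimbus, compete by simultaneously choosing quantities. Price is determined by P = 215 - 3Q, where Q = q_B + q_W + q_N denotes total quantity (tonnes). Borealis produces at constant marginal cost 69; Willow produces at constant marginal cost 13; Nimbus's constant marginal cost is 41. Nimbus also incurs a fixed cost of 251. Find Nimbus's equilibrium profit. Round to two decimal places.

Borealis's profit: π_B = (215 - 3Q)q_B - (69q_B). Setting ∂π_B/∂q_B = 0: 146 - 6q_B - 3(q_W + q_N) = 0.
Willow's first-order condition: 202 - 6q_W - 3(q_B + q_N) = 0.
Nimbus's profit: π_N = (215 - 3Q)q_N - (41q_N). Setting ∂π_N/∂q_N = 0: 174 - 6q_N - 3(q_B + q_W) = 0.
Adding the 3 conditions: 522 − 6Q − 6Q = 0, i.e. Q = 87/2.
Back-substituting: q_B = (146 − 261/2)/3 = 31/6, q_W = (202 − 261/2)/3 = 143/6, q_N = (174 − 261/2)/3 = 29/2.
Price P = 215 - 3·(87/2) = 169/2.
Nimbus's profit: (169/2 - 41)·(29/2) - 251 = 1519/4.

379.75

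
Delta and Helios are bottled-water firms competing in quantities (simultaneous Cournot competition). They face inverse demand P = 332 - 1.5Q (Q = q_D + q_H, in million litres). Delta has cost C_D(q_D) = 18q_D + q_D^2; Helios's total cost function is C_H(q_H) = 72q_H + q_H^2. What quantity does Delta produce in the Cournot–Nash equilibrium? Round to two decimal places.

Delta's profit: π_D = (332 - 1.5Q)q_D - (18q_D + q_D²). Setting ∂π_D/∂q_D = 0: 314 - 5q_D - (3/2)(q_H) = 0.
Helios's profit: π_H = (332 - 1.5Q)q_H - (72q_H + q_H²). Setting ∂π_H/∂q_H = 0: 260 - 5q_H - (3/2)(q_D) = 0.
Rearranging gives the reaction functions q_D = (314 - (3/2)q_H)/5 and q_H = (260 - (3/2)q_D)/5.
Solving the pair: q_D = 51.8681, q_H = 36.4396.

51.87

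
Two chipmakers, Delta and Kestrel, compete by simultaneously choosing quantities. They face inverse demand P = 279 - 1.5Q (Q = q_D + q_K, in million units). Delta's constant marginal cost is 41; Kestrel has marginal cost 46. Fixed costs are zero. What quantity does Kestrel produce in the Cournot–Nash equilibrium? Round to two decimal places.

Delta's profit: π_D = (279 - 1.5Q)q_D - (41q_D). Setting ∂π_D/∂q_D = 0: 238 - 3q_D - (3/2)(q_K) = 0.
Kestrel's first-order condition: 233 - 3q_K - (3/2)(q_D) = 0.
So q_D = (238 - (3/2)q_K)/3 and q_K = (233 - (3/2)q_D)/3.
Solving the pair: q_D = 54, q_K = 152/3.

50.67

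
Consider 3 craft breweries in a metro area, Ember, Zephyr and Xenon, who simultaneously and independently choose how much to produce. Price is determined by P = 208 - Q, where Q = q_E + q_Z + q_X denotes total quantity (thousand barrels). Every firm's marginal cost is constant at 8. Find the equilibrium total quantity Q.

A representative firm's profit is π_i = q_i(208 - Q) - 8q_i.
Setting ∂π_i/∂q_i = 0 with rivals' quantities fixed: 200 - 2q_i - Σ_{j≠i} q_j = 0.
With identical firms every q_j equals q_i, so Σ_{j≠i} q_j = 2q_i and 200 = 4q_i, giving q_i = 50.
Total output Q = 50 + 50 + 50 = 150.

150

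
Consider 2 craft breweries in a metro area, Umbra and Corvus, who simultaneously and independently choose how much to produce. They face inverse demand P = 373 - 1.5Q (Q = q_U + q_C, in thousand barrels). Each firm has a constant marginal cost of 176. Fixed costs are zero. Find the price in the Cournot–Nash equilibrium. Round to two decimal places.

241.67

A representative firm's profit is π_i = q_i(373 - 1.5Q) - 176q_i.
First-order condition (treating rivals' output as given): 197 - 3q_i - (3/2)q_j = 0.
With identical firms every q_j equals q_i, so q_j = q_i and 197 = (9/2)q_i, giving q_i = 394/9.
Total output Q = 788/9, so price P = 373 - (3/2)·(788/9) = 725/3.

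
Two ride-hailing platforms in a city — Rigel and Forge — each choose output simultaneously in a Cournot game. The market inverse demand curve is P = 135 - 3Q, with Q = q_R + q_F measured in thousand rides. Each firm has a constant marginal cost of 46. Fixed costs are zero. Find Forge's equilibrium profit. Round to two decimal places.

Each firm earns π_i = (135 - 3Q)q_i - 46q_i.
Setting ∂π_i/∂q_i = 0 with rivals' quantities fixed: 89 - 6q_i - 3q_j = 0.
With identical firms every q_j equals q_i, so q_j = q_i and 89 = 9q_i, giving q_i = 89/9.
Price P = 135 - 3·(178/9) = 227/3.
Forge's profit: (227/3 - 46)·(89/9) = 293.3704.

293.37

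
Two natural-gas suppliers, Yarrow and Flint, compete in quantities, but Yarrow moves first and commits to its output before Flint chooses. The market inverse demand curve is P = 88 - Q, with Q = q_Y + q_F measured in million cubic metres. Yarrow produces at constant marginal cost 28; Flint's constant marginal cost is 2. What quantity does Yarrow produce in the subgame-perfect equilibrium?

17

Solve by backward induction. Given q_Y, the follower Flint maximises π_F = (88 - q_Y - q_F)q_F - 2q_F.
∂π_F/∂q_F = 86 - q_Y - 2q_F = 0 gives the reaction function q_F = (86 - q_Y)/2.
Yarrow substitutes q_F(q_Y) into its own profit: π_Y = q_Y(88 - q_Y - (86 - q_Y)/2) - 28q_Y = (45 - (1/2)q_Y)q_Y - 28q_Y.
Maximising: ∂π_Y/∂q_Y = 17 - q_Y = 0, giving q_Y = 17.
Then q_F = (86 - 17)/2 = 69/2.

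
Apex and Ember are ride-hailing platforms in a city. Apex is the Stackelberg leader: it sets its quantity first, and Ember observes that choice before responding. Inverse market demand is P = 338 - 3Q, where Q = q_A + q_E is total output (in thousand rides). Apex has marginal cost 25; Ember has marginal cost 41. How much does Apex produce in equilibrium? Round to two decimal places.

54.83

Solve by backward induction. Given q_A, the follower Ember maximises π_E = (338 - 3q_A - 3q_E)q_E - 41q_E.
Setting the follower's marginal profit to zero, 297 - 3q_A - 6q_E = 0, i.e. q_E = (297 - 3q_A)/6.
The leader anticipates this reaction. Substituting into P = 338 - 3Q gives P = 379/2 - (3/2)q_A, so π_A = (379/2 - (3/2)q_A)q_A - 25q_A.
The leader's first-order condition 329/2 - 3q_A = 0 yields q_A = 329/6.
Then q_E = (297 - 3·(329/6))/6 = 265/12.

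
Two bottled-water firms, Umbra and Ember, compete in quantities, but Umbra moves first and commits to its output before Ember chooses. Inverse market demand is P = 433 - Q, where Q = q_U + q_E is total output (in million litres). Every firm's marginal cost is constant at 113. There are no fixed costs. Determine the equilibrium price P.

193

Solve by backward induction. Given q_U, the follower Ember maximises π_E = (433 - q_U - q_E)q_E - 113q_E.
Follower FOC: 320 - q_U - 2q_E = 0, so q_E(q_U) = (320 - q_U)/2.
Umbra substitutes q_E(q_U) into its own profit: π_U = q_U(433 - q_U - (320 - q_U)/2) - 113q_U = (273 - (1/2)q_U)q_U - 113q_U.
Leader FOC: 160 - q_U = 0, so q_U = 160.
Then q_E = (320 - 160)/2 = 80.
Total output Q = 240, so price P = 433 - 240 = 193.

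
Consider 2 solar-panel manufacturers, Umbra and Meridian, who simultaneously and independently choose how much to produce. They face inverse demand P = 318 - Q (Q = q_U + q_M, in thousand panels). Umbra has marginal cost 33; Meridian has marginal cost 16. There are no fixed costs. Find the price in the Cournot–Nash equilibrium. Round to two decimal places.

122.33

Umbra's profit: π_U = (318 - Q)q_U - (33q_U). Setting ∂π_U/∂q_U = 0: 285 - 2q_U - (q_M) = 0.
Meridian's first-order condition: 302 - 2q_M - (q_U) = 0.
So q_U = (285 - q_M)/2 and q_M = (302 - q_U)/2.
Solving the pair: q_U = 268/3, q_M = 319/3.
Total output Q = 587/3, so price P = 318 - 587/3 = 367/3.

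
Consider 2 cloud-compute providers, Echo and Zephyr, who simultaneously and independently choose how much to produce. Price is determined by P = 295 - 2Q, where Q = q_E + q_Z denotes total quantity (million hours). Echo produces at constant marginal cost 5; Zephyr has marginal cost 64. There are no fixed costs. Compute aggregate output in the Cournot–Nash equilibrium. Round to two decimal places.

86.83

Echo's profit: π_E = (295 - 2Q)q_E - (5q_E). Setting ∂π_E/∂q_E = 0: 290 - 4q_E - 2(q_Z) = 0.
Zephyr's first-order condition: 231 - 4q_Z - 2(q_E) = 0.
Rearranging gives the reaction functions q_E = (290 - 2q_Z)/4 and q_Z = (231 - 2q_E)/4.
Substituting one into the other gives q_E = 349/6 and q_Z = 86/3.
Total output Q = 349/6 + 86/3 = 521/6.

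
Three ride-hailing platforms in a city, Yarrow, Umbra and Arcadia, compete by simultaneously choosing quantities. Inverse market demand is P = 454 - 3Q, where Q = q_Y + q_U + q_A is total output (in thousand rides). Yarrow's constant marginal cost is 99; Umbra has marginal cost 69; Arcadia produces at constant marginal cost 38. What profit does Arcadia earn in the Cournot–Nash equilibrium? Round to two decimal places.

5376.33

Yarrow's profit: π_Y = (454 - 3Q)q_Y - (99q_Y). Setting ∂π_Y/∂q_Y = 0: 355 - 6q_Y - 3(q_U + q_A) = 0.
Umbra's first-order condition: 385 - 6q_U - 3(q_Y + q_A) = 0.
Arcadia's first-order condition: 416 - 6q_A - 3(q_Y + q_U) = 0.
Adding the 3 first-order conditions: 1156 − 12Q = 0, so Q = 289/3.
Back-substituting: q_Y = (355 − 289)/3 = 22, q_U = (385 − 289)/3 = 32, q_A = (416 − 289)/3 = 127/3.
Price P = 454 - 3·(289/3) = 165.
Arcadia's profit: (165 - 38)·(127/3) = 5376.3333.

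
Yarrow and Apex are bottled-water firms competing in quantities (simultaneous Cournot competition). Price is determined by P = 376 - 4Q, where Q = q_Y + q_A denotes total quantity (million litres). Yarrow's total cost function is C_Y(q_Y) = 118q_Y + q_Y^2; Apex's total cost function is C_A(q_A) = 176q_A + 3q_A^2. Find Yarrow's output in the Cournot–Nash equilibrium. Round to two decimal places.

22.68

Yarrow's profit: π_Y = (376 - 4Q)q_Y - (118q_Y + q_Y²). Setting ∂π_Y/∂q_Y = 0: 258 - 10q_Y - 4(q_A) = 0.
Apex's first-order condition: 200 - 14q_A - 4(q_Y) = 0.
So q_Y = (258 - 4q_A)/10 and q_A = (200 - 4q_Y)/14.
Solving the pair: q_Y = 703/31, q_A = 242/31.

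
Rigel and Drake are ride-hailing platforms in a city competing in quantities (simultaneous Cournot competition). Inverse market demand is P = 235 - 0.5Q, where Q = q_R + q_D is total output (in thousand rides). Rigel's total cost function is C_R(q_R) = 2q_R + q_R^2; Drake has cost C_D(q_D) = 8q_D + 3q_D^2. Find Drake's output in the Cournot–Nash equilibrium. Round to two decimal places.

27.20

Rigel's profit: π_R = (235 - 0.5Q)q_R - (2q_R + q_R²). Setting ∂π_R/∂q_R = 0: 233 - 3q_R - (1/2)(q_D) = 0.
Drake's first-order condition: 227 - 7q_D - (1/2)(q_R) = 0.
Best responses: q_R = (233 - (1/2)q_D)/3, q_D = (227 - (1/2)q_R)/7.
Solving the pair: q_R = 73.1325, q_D = 27.2048.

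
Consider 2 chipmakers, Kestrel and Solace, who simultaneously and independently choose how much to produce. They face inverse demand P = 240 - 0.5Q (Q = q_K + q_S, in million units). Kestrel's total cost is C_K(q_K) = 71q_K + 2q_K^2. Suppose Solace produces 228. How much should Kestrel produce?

11

With the rival's output fixed at 228, Kestrel's profit is π_K = (240 - (1/2)·228 - (1/2)q_K)q_K - (71q_K + 2q_K²) = (126 - (1/2)q_K)q_K - (71q_K + 2q_K²).
∂π_K/∂q_K = 55 - 5q_K = 0, so q_K = 11.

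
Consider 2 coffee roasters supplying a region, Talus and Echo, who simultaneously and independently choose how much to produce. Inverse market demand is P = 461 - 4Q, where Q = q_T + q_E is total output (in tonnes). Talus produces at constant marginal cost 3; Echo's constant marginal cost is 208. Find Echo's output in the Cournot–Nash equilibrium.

4

Talus's profit: π_T = (461 - 4Q)q_T - (3q_T). Setting ∂π_T/∂q_T = 0: 458 - 8q_T - 4(q_E) = 0.
Echo's profit: π_E = (461 - 4Q)q_E - (208q_E). Setting ∂π_E/∂q_E = 0: 253 - 8q_E - 4(q_T) = 0.
Rearranging gives the reaction functions q_T = (458 - 4q_E)/8 and q_E = (253 - 4q_T)/8.
Substituting one into the other gives q_T = 221/4 and q_E = 4.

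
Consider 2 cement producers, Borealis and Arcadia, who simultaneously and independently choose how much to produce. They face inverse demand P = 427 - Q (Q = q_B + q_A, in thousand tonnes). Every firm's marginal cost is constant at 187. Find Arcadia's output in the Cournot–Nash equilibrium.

80

Each firm earns π_i = (427 - Q)q_i - 187q_i.
Setting ∂π_i/∂q_i = 0 with rivals' quantities fixed: 240 - 2q_i - q_j = 0.
By symmetry each firm produces the same amount; substituting q_j = q_i yields q_i = 240/3 = 80.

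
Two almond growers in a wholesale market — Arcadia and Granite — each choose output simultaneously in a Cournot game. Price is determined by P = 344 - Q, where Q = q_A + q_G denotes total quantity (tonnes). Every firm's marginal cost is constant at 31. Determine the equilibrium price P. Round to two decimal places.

Each firm earns π_i = (344 - Q)q_i - 31q_i.
First-order condition (treating rivals' output as given): 313 - 2q_i - q_j = 0.
With identical firms every q_j equals q_i, so q_j = q_i and 313 = 3q_i, giving q_i = 313/3.
Total output Q = 626/3, so price P = 344 - 626/3 = 406/3.

135.33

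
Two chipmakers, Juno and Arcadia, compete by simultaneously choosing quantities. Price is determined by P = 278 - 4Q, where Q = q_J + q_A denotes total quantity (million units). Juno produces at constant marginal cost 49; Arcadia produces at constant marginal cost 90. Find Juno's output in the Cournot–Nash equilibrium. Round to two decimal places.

Juno's profit: π_J = (278 - 4Q)q_J - (49q_J). Setting ∂π_J/∂q_J = 0: 229 - 8q_J - 4(q_A) = 0.
Arcadia's first-order condition: 188 - 8q_A - 4(q_J) = 0.
Best responses: q_J = (229 - 4q_A)/8, q_A = (188 - 4q_J)/8.
Solving the pair: q_J = 45/2, q_A = 49/4.

22.50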